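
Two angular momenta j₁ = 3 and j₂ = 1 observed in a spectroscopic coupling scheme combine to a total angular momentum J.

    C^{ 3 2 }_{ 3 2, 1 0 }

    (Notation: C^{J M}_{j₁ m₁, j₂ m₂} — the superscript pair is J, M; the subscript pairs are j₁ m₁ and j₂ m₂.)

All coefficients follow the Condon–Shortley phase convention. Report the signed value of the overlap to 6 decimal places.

+0.577350  (= +√(1/3))

triangle: 1!*5!*1!/8! = 120/40320
(j±m)!: 5!*1!*1!*1!*5!*1! = 14400
prefactor² = (2J+1)*Δ*N² = 300
  k=0: +1/(0!*1!*1!*1!*4!*0!) = 1/24
  k=1: −1/(1!*0!*0!*0!*5!*1!) = -1/120
Σ = 1/30  ⇒  CG² = 300*(1/30)² = 1/3
CG = +√(1/3) = +0.577350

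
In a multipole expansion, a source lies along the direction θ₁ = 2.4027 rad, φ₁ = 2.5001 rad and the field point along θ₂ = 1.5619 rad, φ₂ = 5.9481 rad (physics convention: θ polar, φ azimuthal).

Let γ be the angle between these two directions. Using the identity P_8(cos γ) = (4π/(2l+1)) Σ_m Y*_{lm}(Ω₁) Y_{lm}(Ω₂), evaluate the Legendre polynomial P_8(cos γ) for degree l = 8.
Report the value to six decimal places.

Addition theorem: P_8(cos γ) = (4π/17) Σ_m Y*_{lm}(Ω₁) Y_{lm}(Ω₂), m = −8…8:
  m=-8: (+0.008886+0.019921i) × (-0.461497+0.229171i) = -0.008666-0.007157i  (running Σ = -0.008666-0.007157i)
  m=-7: (-0.021081+0.093420i) × (-0.012828+0.013102i) = -0.000954-0.001475i  (running Σ = -0.009620-0.008632i)
  m=-6: (-0.192115+0.164249i) × (+0.160005-0.340124i) = +0.025126+0.091624i  (running Σ = +0.015506+0.082992i)
  m=-5: (-0.431824+0.028486i) × (+0.002265-0.021570i) = -0.000364+0.009379i  (running Σ = +0.015142+0.092371i)
  m=-4: (-0.362019-0.234924i) × (+0.077102+0.328618i) = +0.049288-0.137079i  (running Σ = +0.064431-0.044708i)
  m=-3: (-0.029907-0.081003i) × (+0.012482+0.019666i) = +0.001220-0.001599i  (running Σ = +0.065650-0.046307i)
  m=-2: (-0.096931+0.327436i) × (-0.252106-0.199802i) = +0.089859-0.063182i  (running Σ = +0.155510-0.109489i)
  m=-1: (-0.210750+0.157402i) × (-0.022652-0.007888i) = +0.006015-0.001903i  (running Σ = +0.161525-0.111392i)
  m=0: (+0.268654-0.000000i) × (+0.317131+0.000000i) = +0.085198+0.000000i  (running Σ = +0.246724-0.111392i)
  m=1: (+0.210750+0.157402i) × (+0.022652-0.007888i) = +0.006015+0.001903i  (running Σ = +0.252739-0.109489i)
  m=2: (-0.096931-0.327436i) × (-0.252106+0.199802i) = +0.089859+0.063182i  (running Σ = +0.342598-0.046307i)
  m=3: (+0.029907-0.081003i) × (-0.012482+0.019666i) = +0.001220+0.001599i  (running Σ = +0.343818-0.044708i)
  m=4: (-0.362019+0.234924i) × (+0.077102-0.328618i) = +0.049288+0.137079i  (running Σ = +0.393106+0.092371i)
  m=5: (+0.431824+0.028486i) × (-0.002265-0.021570i) = -0.000364-0.009379i  (running Σ = +0.392743+0.082992i)
  m=6: (-0.192115-0.164249i) × (+0.160005+0.340124i) = +0.025126-0.091624i  (running Σ = +0.417868-0.008632i)
  m=7: (+0.021081+0.093420i) × (+0.012828+0.013102i) = -0.000954+0.001475i  (running Σ = +0.416915-0.007157i)
  m=8: (+0.008886-0.019921i) × (-0.461497-0.229171i) = -0.008666+0.007157i  (running Σ = +0.408249-0.000000i)
Total Σ_m = +0.408249-0.000000i. Multiply by 0.739198: +0.301777-0.000000i. P_8(cos γ) = 0.301777

0.301777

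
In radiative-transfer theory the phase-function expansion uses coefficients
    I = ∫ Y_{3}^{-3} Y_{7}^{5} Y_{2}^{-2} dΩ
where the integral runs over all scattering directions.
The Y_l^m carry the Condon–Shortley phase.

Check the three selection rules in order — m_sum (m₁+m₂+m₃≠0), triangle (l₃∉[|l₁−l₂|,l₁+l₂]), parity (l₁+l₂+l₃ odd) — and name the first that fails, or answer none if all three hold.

triangle

m₁+m₂+m₃ = -3 + 5 − 2 = 0  ✓
triangle: need |l₁−l₂| ≤ l₃ ≤ l₁+l₂ = [4,10]; l₃=2 is outside  ✗
parity: l₁+l₂+l₃ = 12 is even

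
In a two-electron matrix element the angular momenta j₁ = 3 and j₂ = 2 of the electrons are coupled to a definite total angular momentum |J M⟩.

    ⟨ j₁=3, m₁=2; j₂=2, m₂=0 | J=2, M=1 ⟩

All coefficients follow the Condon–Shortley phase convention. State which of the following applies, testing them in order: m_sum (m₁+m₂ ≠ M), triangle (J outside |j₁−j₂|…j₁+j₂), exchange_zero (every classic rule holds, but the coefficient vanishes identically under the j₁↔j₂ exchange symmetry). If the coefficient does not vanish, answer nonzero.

m-sum: m₁+m₂ = 2+0 = 2, M = 1  ✗ ⇒ coefficient is 0

m_sum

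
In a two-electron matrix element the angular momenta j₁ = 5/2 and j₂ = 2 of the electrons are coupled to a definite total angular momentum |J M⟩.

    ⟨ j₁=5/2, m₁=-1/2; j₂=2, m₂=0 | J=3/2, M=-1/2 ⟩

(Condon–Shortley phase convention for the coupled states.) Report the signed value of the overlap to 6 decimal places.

triangle: 3!×2!×1!/7! = 12/5040
(j±m)!: 2!×3!×2!×2!×1!×2! = 96
prefactor² = (2J+1)×Δ×N² = 32/35
  k=1: −1/(1!×2!×2!×1!×0!×0!) = -1/4
  k=2: +1/(2!×1!×1!×0!×1!×1!) = 1/2
Σ = 1/4  ⇒  CG² = 32/35×(1/4)² = 2/35
CG = +√(2/35) = +0.239046

+0.239046  (= +√(2/35))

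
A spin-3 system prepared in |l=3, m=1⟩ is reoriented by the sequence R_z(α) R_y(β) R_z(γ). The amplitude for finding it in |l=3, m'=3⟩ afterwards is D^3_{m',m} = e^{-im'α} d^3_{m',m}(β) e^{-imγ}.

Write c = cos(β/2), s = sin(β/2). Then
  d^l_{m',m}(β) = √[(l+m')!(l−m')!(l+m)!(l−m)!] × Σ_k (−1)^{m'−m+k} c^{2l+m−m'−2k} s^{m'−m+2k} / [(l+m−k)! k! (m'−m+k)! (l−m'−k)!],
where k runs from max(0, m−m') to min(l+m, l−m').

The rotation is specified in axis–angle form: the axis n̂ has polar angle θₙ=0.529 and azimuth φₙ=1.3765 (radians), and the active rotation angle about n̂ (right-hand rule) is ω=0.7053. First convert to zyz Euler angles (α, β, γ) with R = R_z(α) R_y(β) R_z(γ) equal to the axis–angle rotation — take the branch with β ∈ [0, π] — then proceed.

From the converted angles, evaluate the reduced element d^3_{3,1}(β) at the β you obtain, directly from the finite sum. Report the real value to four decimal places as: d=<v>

d=0.1106

Axis–angle → zyz. n̂ = (sinθₙcosφₙ, sinθₙsinφₙ, cosθₙ) = (+0.097440, +0.495174, +0.863312), ω = 0.7053.
R = I cosω + sinω [n̂]ₓ + (1−cosω) n̂n̂ᵀ gives
  R = [+0.763682, -0.548141, +0.341073; +0.571164, +0.819917, +0.038825; -0.300933, +0.165158, +0.939235]
β = atan2(√(R₁₃²+R₂₃²), R₃₃) = 0.350402; α = atan2(R₂₃, R₁₃) mod 2π = 0.113345; γ = atan2(R₃₂, −R₃₁) mod 2π = 0.501938
d^3_{3,1}(β=0.3504) via the finite sum:
With c≡cos(β/2)=0.984692 and s≡sin(β/2)=0.174306, N=[720·1·24·2]^{1/2}=185.903201
Admissible k: 0..0 (factorial args all ≥0)
  k=0: (−1)^2·185.9032/(48)·0.9847^4·0.1743^2 = +0.110630
d^3_{3,1}(0.3504) = +0.110630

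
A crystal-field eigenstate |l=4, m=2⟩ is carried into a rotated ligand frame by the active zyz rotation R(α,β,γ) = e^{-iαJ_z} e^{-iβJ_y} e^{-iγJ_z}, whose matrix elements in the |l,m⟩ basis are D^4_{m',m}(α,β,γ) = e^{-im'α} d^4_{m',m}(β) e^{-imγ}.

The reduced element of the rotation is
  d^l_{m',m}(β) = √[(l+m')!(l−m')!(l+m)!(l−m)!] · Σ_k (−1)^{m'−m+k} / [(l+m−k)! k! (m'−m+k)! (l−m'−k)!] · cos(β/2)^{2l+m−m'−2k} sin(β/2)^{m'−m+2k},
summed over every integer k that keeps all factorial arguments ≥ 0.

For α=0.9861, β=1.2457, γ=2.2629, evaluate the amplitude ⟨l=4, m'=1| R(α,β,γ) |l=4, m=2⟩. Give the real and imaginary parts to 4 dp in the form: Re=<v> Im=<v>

First d^4_{1,2}(β=1.2457), then the phase factors e^{-i(1)α} and e^{-i(2)γ}:
c=cos(1.245700/2)=0.812219, s=sin(1.245700/2)=0.583352; N=√[120·6·720·2]=1018.233765
k: max(0,(2)−(1))=1 … min(4+(2),4−(1))=3
  k=1: (−1)^0·1018.2338/(240)·0.8122^7·0.5834^1 = +0.577138
  k=2: (−1)^1·1018.2338/(48)·0.8122^5·0.5834^3 = -1.488557
  k=3: (−1)^2·1018.2338/(72)·0.8122^3·0.5834^5 = +0.511905
d^4_{1,2}(1.2457) = +0.577138 -1.488557 +0.511905 = -0.399513
Attach z-rotation phases: D = e^{-i(1)(0.9861)}·(-0.399513)·e^{-i(2)(2.2629)} = -0.286457-0.278484i

Re=-0.2865 Im=-0.2785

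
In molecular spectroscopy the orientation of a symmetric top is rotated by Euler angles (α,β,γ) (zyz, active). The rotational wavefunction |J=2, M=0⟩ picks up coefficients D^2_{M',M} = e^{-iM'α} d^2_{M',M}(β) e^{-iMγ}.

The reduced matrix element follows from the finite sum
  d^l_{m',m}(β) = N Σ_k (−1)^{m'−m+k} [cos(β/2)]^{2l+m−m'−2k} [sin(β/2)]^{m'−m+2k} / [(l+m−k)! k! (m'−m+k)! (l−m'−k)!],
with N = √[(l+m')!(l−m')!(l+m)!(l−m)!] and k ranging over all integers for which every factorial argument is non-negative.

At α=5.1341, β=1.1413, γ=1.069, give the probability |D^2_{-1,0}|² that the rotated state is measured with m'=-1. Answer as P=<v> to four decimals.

P=0.2150

First d^2_{-1,0}(β=1.1413), then the phase factors e^{-i(-1)α} and e^{-i(0)γ}:
c=cos(1.141300/2)=0.841550, s=sin(1.141300/2)=0.540179; N=√[1·6·2·2]=4.898979
The bounds max(0,m−m')=1 and min(l+m,l−m')=2 give 2 terms
  k=1: (−1)^0·4.8990/(2)·0.8416^3·0.5402^1 = +0.788594
  k=2: (−1)^1·4.8990/(2)·0.8416^1·0.5402^3 = -0.324914
d^2_{-1,0}(1.1413) = +0.788594 -0.324914 = +0.463679
|D^2_{-1,0}|² = |d^2_{-1,0}(β)|² = (+0.463679)² = 0.214998 (the z-rotation phases have unit modulus)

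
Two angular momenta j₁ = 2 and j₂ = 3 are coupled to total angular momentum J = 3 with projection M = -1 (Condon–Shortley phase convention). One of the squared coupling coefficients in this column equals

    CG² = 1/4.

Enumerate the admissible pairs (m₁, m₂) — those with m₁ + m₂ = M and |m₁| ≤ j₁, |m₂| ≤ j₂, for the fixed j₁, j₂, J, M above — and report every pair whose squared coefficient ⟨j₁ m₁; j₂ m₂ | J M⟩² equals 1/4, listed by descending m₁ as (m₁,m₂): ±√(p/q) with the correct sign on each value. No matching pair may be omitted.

Admissible pairs with m₁+m₂ = M = -1: (-2,1), (-1,0), (0,-1), (1,-2), (2,-3)
  (m₁,m₂)=(2,-3): CG² = 1/6, CG = +√(1/6)
  (m₁,m₂)=(1,-2): CG² = 1/4, CG = +√(1/4)   ← matches the target
  (m₁,m₂)=(0,-1): CG² = 3/20, CG = −√(3/20)
  (m₁,m₂)=(-1,0): CG² = 1/30, CG = −√(1/30)
  (m₁,m₂)=(-2,1): CG² = 2/5, CG = +√(2/5)
Pairs with CG² = 1/4: (1,-2): +√(1/4)

(1,-2): +√(1/4)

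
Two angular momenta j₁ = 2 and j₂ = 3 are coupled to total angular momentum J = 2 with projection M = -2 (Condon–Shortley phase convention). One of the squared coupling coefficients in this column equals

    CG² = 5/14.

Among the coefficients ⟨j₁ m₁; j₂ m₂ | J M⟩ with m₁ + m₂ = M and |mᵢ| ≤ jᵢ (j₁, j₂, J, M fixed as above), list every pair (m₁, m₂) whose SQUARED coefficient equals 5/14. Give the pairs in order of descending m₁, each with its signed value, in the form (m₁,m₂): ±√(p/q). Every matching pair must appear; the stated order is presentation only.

(1,-3): +√(5/14); (0,-2): −√(5/14)

Admissible pairs with m₁+m₂ = M = -2: (-2,0), (-1,-1), (0,-2), (1,-3)
  (m₁,m₂)=(1,-3): CG² = 5/14, CG = +√(5/14)   ← matches the target
  (m₁,m₂)=(0,-2): CG² = 5/14, CG = −√(5/14)   ← matches the target
  (m₁,m₂)=(-1,-1): CG² = 3/14, CG = +√(3/14)
  (m₁,m₂)=(-2,0): CG² = 1/14, CG = −√(1/14)
Pairs with CG² = 5/14: (1,-3): +√(5/14); (0,-2): −√(5/14)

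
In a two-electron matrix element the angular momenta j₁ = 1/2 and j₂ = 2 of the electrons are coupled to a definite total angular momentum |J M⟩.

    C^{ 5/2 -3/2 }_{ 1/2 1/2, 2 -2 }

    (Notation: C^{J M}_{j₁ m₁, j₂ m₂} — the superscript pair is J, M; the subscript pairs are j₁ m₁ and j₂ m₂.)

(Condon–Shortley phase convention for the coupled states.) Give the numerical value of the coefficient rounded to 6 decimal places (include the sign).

+√(1/5) ≈ +0.447214

triangle: 0!·1!·4!/6! = 24/720
(j±m)!: 1!·0!·0!·4!·1!·4! = 576
prefactor² = (2J+1)·Δ·N² = 576/5
  k=0: +1/(0!·0!·0!·0!·1!·4!) = 1/24
Σ = 1/24  ⇒  CG² = 576/5·(1/24)² = 1/5
CG = +√(1/5) = +0.447214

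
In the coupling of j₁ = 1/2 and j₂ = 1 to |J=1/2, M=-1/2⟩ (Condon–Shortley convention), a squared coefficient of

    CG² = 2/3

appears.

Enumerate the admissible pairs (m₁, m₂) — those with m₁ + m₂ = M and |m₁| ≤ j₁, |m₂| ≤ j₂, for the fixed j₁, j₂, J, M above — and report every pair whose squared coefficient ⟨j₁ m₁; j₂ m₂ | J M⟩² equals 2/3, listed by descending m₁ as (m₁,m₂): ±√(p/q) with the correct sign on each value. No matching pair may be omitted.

(1/2,-1): +√(2/3)

Admissible pairs with m₁+m₂ = M = -1/2: (-1/2,0), (1/2,-1)
  (m₁,m₂)=(1/2,-1): CG² = 2/3, CG = +√(2/3)   ← matches the target
  (m₁,m₂)=(-1/2,0): CG² = 1/3, CG = −√(1/3)
Pairs with CG² = 2/3: (1/2,-1): +√(2/3)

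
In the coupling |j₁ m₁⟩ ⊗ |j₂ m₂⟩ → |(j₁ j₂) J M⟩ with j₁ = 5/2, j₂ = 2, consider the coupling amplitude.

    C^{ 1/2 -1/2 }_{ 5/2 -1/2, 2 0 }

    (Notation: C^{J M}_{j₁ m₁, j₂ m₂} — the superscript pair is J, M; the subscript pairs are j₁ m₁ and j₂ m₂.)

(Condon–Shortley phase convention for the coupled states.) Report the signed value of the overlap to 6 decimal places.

+0.447214  (= +√(1/5))

j₁+j₂−J=4  J+j₁−j₂=1  J−j₁+j₂=0  j₁+j₂+J+1=6
(j₁±m₁, j₂±m₂, J±M) = (2,3,2,2,0,1)
P² = 16/5
sum k=2..2:
  [2] +1/4 = 1/4
S = 1/4
C² = P²·S² = 1/5 ; C = +0.447214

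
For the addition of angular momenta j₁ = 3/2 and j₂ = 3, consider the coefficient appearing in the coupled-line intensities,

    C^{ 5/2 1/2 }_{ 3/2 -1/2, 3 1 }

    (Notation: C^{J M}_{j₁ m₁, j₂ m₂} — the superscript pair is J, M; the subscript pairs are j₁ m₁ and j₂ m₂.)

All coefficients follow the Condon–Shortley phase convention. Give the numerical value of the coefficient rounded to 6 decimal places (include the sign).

−√(1/70) = -0.119523

triangle: 2!·1!·4!/8! = 48/40320
(j±m)!: 1!·2!·4!·2!·3!·2! = 1152
prefactor² = (2J+1)·Δ·N² = 288/35
  k=1: −1/(1!·1!·1!·3!·0!·1!) = -1/6
  k=2: +1/(2!·0!·0!·2!·1!·2!) = 1/8
Σ = -1/24  ⇒  CG² = 288/35·(-1/24)² = 1/70
CG = −√(1/70) = -0.119523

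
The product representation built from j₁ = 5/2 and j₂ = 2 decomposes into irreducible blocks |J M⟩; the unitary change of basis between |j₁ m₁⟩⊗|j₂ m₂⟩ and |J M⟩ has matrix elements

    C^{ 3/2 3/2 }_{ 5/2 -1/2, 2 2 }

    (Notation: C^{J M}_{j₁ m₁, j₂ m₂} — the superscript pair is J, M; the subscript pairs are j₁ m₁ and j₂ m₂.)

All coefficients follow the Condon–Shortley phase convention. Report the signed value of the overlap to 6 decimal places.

j₁+j₂−J=3  J+j₁−j₂=2  J−j₁+j₂=1  j₁+j₂+J+1=7
(j₁±m₁, j₂±m₂, J±M) = (2,3,4,0,3,0)
P² = 576/35
sum k=3..3:
  [3] −1/12 = -1/12
S = -1/12
C² = P²·S² = 4/35 ; C = -0.338062

-0.338062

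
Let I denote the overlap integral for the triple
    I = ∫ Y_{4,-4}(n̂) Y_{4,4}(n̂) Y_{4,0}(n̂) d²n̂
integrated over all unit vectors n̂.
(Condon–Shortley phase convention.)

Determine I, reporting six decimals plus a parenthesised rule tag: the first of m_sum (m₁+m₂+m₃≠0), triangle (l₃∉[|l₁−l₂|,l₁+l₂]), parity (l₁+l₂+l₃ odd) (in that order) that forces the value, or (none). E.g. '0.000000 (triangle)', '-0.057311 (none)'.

0.106525 (none)

Rules hold: Σm=0, L=12 even, 0≤4≤8.
N = 9·9·9 = 729
Δ = 4!·4!·4!/13! = 1/450450
Racah Σ t=0..4: t=0:+1/13824 t=1:−1/216 t=2:+1/64 t=3:−1/216 t=4:+1/13824 = 5/768
⇒ 3j(4 4 4; 0 0 0)² = 18/1001, sgn +1
Racah Σ t=4..4: t=4:+1/13824 = 1/13824
⇒ 3j(4 4 4; -4 4 0)² = 14/1287, sgn +1
4πI² = N·(3j₀)²·(3jₘ)² = 2916/20449
I = +1·√(0.142599/4π) = 0.10652531
No selection rule forces the value: the integral is nonzero (none).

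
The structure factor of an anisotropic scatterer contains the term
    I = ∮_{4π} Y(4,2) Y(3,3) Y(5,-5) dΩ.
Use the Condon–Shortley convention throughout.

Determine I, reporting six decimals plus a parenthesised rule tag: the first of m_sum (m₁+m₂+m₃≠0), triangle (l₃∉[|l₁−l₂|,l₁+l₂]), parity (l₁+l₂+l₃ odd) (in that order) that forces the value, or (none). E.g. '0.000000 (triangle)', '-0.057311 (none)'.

0.138791 (none)

m-sum 0 ✓  L=12 even ✓  1≤5≤7 ✓
Π(2lᵢ+1) = 9×7×11 = 693
triangle coeff Δ(4,3,5) = 1/180180
Σ_t [0,2]: t=0:+1/576 t=1:−1/144 t=2:+1/576 = -1/288
(3j)²=20/1001 [(4 3 5; 0 0 0)], sign=+1
Σ_t [2,2]: t=2:+1/34560 = 1/34560
(3j)²=5/286 [(4 3 5; 2 3 -5)], sign=+1
⇒ 4πI² = 450/1859
I = (+1)√(450/1859/(4π)) = 0.13879110
No selection rule forces the value: the integral is nonzero (none).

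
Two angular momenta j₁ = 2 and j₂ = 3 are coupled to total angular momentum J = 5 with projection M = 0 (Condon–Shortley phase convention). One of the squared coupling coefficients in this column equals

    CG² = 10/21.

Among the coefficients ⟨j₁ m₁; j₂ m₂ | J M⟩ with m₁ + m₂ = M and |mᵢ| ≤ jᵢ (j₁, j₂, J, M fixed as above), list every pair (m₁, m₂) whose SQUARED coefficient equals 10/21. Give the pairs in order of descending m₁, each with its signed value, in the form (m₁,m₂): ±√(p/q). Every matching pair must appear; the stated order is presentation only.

Admissible pairs with m₁+m₂ = M = 0: (-2,2), (-1,1), (0,0), (1,-1), (2,-2)
  (m₁,m₂)=(2,-2): CG² = 1/42, CG = +√(1/42)
  (m₁,m₂)=(1,-1): CG² = 5/21, CG = +√(5/21)
  (m₁,m₂)=(0,0): CG² = 10/21, CG = +√(10/21)   ← matches the target
  (m₁,m₂)=(-1,1): CG² = 5/21, CG = +√(5/21)
  (m₁,m₂)=(-2,2): CG² = 1/42, CG = +√(1/42)
Pairs with CG² = 10/21: (0,0): +√(10/21)

(0,0): +√(10/21)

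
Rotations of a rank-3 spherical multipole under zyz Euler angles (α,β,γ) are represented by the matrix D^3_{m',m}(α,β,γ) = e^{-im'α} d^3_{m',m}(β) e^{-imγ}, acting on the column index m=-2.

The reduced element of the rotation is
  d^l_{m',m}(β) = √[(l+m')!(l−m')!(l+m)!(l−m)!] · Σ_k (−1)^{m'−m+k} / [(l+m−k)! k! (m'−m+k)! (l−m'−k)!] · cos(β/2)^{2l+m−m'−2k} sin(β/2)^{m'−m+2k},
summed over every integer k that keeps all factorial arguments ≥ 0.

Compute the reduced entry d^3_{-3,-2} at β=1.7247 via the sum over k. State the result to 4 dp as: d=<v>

d=0.2169

d^3_{-3,-2}(β=1.7247) via the finite sum:
c=cos(1.724700/2)=0.650655, s=sin(1.724700/2)=0.759374; N=√[1·720·1·120]=293.938769
The bounds max(0,m−m')=1 and min(l+m,l−m')=1 give 1 term
  k=1: (−1)^0·293.9388/(120)·0.6507^5·0.7594^1 = +0.216912
d^3_{-3,-2}(1.7247) = +0.216912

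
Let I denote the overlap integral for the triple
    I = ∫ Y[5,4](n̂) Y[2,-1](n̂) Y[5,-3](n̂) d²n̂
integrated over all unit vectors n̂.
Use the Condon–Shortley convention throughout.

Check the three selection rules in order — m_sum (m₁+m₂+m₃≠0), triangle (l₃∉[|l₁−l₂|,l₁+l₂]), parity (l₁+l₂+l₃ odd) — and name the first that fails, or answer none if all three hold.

azimuthal sum: 4 − 1 − 3 = 0  ✓
3 ≤ 5 ≤ 7 (triangle on l)  ✓
L = 5 + 2 + 5 = 12 (even)  ✓

none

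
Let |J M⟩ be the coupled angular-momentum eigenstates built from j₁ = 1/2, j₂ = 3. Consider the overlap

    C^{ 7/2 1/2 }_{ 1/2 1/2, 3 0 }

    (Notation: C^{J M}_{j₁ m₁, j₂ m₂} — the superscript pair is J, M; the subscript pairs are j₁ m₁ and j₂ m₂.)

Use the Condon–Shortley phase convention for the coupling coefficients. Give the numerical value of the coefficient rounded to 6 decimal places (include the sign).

triangle: 0!·1!·6!/8! = 720/40320
(j±m)!: 1!·0!·3!·3!·4!·3! = 5184
prefactor² = (2J+1)·Δ·N² = 5184/7
  k=0: +1/(0!·0!·0!·3!·1!·3!) = 1/36
Σ = 1/36  ⇒  CG² = 5184/7·(1/36)² = 4/7
CG = +√(4/7) = +0.755929

+√(4/7) ≈ +0.755929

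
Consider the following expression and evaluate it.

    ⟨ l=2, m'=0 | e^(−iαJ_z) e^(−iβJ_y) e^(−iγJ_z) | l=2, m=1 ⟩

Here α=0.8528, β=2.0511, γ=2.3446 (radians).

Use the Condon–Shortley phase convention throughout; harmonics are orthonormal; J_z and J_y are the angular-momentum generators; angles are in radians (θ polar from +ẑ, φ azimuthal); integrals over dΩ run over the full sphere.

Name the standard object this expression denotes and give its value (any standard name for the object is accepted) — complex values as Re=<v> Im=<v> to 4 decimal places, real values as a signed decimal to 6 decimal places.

This is a Wigner D-matrix element — the rotation-matrix element ⟨l m'| R(α,β,γ) |l m⟩ in the angular-momentum basis.
First d^2_{0,1}(β=2.0511), then the phase factors e^{-i(0)α} and e^{-i(1)γ}:
c=cos(2.051100/2)=0.518629, s=sin(2.051100/2)=0.855000; N=√[2·2·6·1]=4.898979
The bounds max(0,m−m')=1 and min(l+m,l−m')=2 give 2 terms
  k=1: (−1)^0·4.8990/(2)·0.5186^3·0.8550^1 = +0.292154
  k=2: (−1)^1·4.8990/(2)·0.5186^1·0.8550^3 = -0.794017
d^2_{0,1}(2.0511) = +0.292154 -0.794017 = -0.501864
Attach z-rotation phases: D = e^{-i(0)(0.8528)}·(-0.501864)·e^{-i(1)(2.3446)} = +0.350733+0.358962i

Wigner D-matrix element, Re=0.3507 Im=0.3590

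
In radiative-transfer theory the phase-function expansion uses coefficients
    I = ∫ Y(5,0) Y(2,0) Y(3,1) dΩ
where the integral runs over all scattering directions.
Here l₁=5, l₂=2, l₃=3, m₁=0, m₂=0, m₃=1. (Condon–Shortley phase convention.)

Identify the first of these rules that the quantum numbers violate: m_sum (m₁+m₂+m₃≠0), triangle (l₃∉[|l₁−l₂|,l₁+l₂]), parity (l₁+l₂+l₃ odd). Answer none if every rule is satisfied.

m_sum

Σmᵢ = 1  ✗
l₃∈[|l₁−l₂|,l₁+l₂]=[3,7], have l₃=3
Σlᵢ = 10 ⇒ even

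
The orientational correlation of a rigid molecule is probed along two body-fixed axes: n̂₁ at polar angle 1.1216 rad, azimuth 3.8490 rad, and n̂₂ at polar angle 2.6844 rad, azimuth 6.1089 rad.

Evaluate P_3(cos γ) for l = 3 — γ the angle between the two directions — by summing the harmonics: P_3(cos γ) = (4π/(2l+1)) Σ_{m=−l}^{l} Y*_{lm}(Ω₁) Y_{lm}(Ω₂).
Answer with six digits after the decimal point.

0.300711

Expand P_3 via completeness: Σ_{m} conj(Y_{3,m}) at Ω₁ times Y_{3,m} at Ω₂ —
  m=-3: Y*=(0.159771, -0.259762)  Y=(0.031094, 0.017921)  product (0.009623, -0.005214)
  m=-2: Y*=(0.055942, 0.355733)  Y=(-0.167946, -0.061033)  product (0.012316, -0.063158)
  m=-1: Y*=(0.012650, 0.010816)  Y=(0.425111, 0.074850)  product (0.004568, 0.005545)
  m=+0: Y*=(-0.333362, -0.000000)  Y=(-0.343453, 0.000000)  product (0.114494, 0.000000)
  m=+1: Y*=(-0.012650, 0.010816)  Y=(-0.425111, 0.074850)  product (0.004568, -0.005545)
  m=+2: Y*=(0.055942, -0.355733)  Y=(-0.167946, 0.061033)  product (0.012316, 0.063158)
  m=+3: Y*=(-0.159771, -0.259762)  Y=(-0.031094, 0.017921)  product (0.009623, 0.005214)
Σ over m = (0.167509, -0.000000); ×(4π/7) → (0.300711, -0.000000). Real part: 0.300711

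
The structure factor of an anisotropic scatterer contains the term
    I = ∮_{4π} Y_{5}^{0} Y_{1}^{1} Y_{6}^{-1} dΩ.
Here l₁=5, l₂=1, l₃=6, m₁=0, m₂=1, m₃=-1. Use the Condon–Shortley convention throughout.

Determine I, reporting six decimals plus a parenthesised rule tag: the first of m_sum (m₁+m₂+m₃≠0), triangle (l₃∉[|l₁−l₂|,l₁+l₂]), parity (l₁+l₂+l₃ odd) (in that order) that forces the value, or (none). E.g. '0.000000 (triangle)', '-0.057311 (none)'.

Rules hold: Σm=0, L=12 even, 4≤6≤6.
N = 11·3·13 = 429
Δ = 0!·10!·2!/13! = 1/858
Racah Σ t=0..0: t=0:+1/14400 = 1/14400
⇒ 3j(5 1 6; 0 0 0)² = 6/143, sgn +1
Racah Σ t=0..0: t=0:+1/28800 = 1/28800
⇒ 3j(5 1 6; 0 1 -1)² = 7/286, sgn -1
4πI² = N·(3j₀)²·(3jₘ)² = 63/143
I = -1·√(0.440559/4π) = -0.18723944
No selection rule forces the value: the integral is nonzero (none).

-0.187239 (none)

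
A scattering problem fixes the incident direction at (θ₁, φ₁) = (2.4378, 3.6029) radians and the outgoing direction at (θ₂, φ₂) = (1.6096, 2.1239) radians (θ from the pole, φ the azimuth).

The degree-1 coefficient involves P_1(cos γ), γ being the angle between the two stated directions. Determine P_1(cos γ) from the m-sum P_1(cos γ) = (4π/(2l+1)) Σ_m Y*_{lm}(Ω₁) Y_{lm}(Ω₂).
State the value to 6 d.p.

Term-by-term m-sum for l=1 (normalisation 4π/3 = 4.188790):
  term(m=-1) = +0.007075+0.076860i   from Y*(Ω₁)=-0.200204-0.099517i, Y(Ω₂)=-0.181362-0.293759i
  term(m=+0) = +0.007061+0.000000i   from Y*(Ω₁)=-0.372507-0.000000i, Y(Ω₂)=-0.018955+0.000000i
  term(m=+1) = +0.007075-0.076860i   from Y*(Ω₁)=+0.200204-0.099517i, Y(Ω₂)=+0.181362-0.293759i
Σ over m = +0.021212+0.000000i; ×(4π/3) → +0.088851+0.000000i. Real part: 0.088851

0.088851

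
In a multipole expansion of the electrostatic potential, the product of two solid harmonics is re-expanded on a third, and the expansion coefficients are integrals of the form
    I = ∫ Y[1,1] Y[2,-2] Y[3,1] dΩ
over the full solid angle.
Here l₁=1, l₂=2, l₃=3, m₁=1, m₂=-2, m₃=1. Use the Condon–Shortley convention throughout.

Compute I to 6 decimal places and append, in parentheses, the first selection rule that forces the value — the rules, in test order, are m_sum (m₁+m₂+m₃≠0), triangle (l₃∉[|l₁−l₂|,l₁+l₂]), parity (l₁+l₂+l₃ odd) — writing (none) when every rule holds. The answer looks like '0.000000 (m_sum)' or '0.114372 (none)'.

-0.082589 (none)

Rules hold: Σm=0, L=6 even, 1≤3≤3.
N = 3·5·7 = 105
Δ = 0!·2!·4!/7! = 1/105
Racah Σ t=0..0: t=0:+1/4 = 1/4
⇒ 3j(1 2 3; 0 0 0)² = 3/35, sgn -1
Racah Σ t=0..0: t=0:+1/48 = 1/48
⇒ 3j(1 2 3; 1 -2 1)² = 1/105, sgn +1
4πI² = N·(3j₀)²·(3jₘ)² = 3/35
I = -1·√(0.0857143/4π) = -0.08258890
No selection rule forces the value: the integral is nonzero (none).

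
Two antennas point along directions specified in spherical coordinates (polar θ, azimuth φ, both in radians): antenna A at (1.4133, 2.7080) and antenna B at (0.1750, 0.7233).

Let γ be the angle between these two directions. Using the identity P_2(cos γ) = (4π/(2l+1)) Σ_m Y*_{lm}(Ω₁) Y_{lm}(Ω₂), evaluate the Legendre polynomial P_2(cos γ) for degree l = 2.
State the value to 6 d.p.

-0.489088

Expand P_2 via completeness: Σ_{m} conj(Y_{2,m}) at Ω₁ times Y_{2,m} at Ω₂ —
  m=-2: (0.24376 - 0.28729j) × (0.00145 - 0.01162j) = -0.00298 - 0.00325j  (running Σ = -0.00298 - 0.00325j)
  m=-1: (-0.10860 + 0.05028j) × (0.09929 - 0.08767j) = -0.00637 + 0.01451j  (running Σ = -0.00936 + 0.01126j)
  m=0: (-0.29212 + 0.00000j) × (0.60210 + 0.00000j) = -0.17588 + 0.00000j  (running Σ = -0.18524 + 0.01126j)
  m=1: (0.10860 + 0.05028j) × (-0.09929 - 0.08767j) = -0.00637 - 0.01451j  (running Σ = -0.19162 - 0.00325j)
  m=2: (0.24376 + 0.28729j) × (0.00145 + 0.01162j) = -0.00298 + 0.00325j  (running Σ = -0.19460 + 0.00000j)
Σ over m = -0.19460 + 0.00000j; ×(4π/5) → -0.48909 + 0.00000j. Real part: -0.489088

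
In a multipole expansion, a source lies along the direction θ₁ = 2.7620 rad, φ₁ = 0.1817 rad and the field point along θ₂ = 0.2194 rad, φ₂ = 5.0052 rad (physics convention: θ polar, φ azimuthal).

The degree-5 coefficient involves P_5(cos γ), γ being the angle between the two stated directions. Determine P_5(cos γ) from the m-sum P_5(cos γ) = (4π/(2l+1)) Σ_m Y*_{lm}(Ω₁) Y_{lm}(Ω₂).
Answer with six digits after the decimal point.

Addition theorem: P_5(cos γ) = (4π/11) Σ_m Y*_{lm}(Ω₁) Y_{lm}(Ω₂), m = −5…5:
  m=-5: Y*=+0.001994+0.002557i  Y=+0.000225+0.000024i  product +0.000000+0.000001i
  m=-4: Y*=-0.019205-0.017077i  Y=+0.001250-0.002961i  product -0.000075+0.000036i
  m=-3: Y*=+0.101799+0.061729i  Y=-0.020792-0.017243i  product -0.001052-0.003039i
  m=-2: Y*=-0.320820-0.122005i  Y=-0.121318+0.080462i  product +0.048738-0.011013i
  m=-1: Y*=+0.531264+0.097607i  Y=+0.135227+0.448548i  product +0.028060+0.251496i
  m=+0: Y*=-0.162805-0.000000i  Y=+0.626518+0.000000i  product -0.102000-0.000000i
  m=+1: Y*=-0.531264+0.097607i  Y=-0.135227+0.448548i  product +0.028060-0.251496i
  m=+2: Y*=-0.320820+0.122005i  Y=-0.121318-0.080462i  product +0.048738+0.011013i
  m=+3: Y*=-0.101799+0.061729i  Y=+0.020792-0.017243i  product -0.001052+0.003039i
  m=+4: Y*=-0.019205+0.017077i  Y=+0.001250+0.002961i  product -0.000075-0.000036i
  m=+5: Y*=-0.001994+0.002557i  Y=-0.000225+0.000024i  product +0.000000-0.000001i
Total Σ_m = +0.049342-0.000000i. Multiply by 1.142397: +0.056368-0.000000i. P_5(cos γ) = 0.056368

0.056368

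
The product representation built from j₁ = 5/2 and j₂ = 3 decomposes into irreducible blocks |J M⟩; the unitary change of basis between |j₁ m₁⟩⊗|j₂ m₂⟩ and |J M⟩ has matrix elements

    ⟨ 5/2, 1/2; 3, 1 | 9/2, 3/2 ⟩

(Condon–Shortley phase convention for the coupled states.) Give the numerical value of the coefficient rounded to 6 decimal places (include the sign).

−√(5/231) = -0.147122

j₁+j₂−J=1  J+j₁−j₂=4  J−j₁+j₂=5  j₁+j₂+J+1=11
(j₁±m₁, j₂±m₂, J±M) = (3,2,4,2,6,3)
P² = 138240/77
sum k=0..1:
  [0] +1/96 = 1/96
  [1] −1/72 = -1/72
S = -1/288
C² = P²·S² = 5/231 ; C = -0.147122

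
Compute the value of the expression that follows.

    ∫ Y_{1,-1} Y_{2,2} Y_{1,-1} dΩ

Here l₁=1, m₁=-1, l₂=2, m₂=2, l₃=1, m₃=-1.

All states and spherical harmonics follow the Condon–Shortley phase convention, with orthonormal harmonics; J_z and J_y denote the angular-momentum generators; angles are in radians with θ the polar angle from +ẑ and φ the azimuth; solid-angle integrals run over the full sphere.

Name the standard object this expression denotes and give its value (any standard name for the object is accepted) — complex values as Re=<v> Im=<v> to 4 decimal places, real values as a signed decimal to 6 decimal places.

This is a Gaunt coefficient — the integral of a triple product of spherical harmonics over the sphere.
Rules hold: Σm=0, L=4 even, 1≤1≤3.
N = 3·5·3 = 45
Δ = 2!·0!·2!/5! = 1/30
Racah Σ t=1..1: t=1:−1/1 = -1/1
⇒ 3j(1 2 1; 0 0 0)² = 2/15, sgn +1
Racah Σ t=2..2: t=2:+1/4 = 1/4
⇒ 3j(1 2 1; -1 2 -1)² = 1/5, sgn +1
4πI² = N·(3j₀)²·(3jₘ)² = 6/5
I = +1·√(1.2/4π) = 0.30901936

Gaunt coefficient, +0.309019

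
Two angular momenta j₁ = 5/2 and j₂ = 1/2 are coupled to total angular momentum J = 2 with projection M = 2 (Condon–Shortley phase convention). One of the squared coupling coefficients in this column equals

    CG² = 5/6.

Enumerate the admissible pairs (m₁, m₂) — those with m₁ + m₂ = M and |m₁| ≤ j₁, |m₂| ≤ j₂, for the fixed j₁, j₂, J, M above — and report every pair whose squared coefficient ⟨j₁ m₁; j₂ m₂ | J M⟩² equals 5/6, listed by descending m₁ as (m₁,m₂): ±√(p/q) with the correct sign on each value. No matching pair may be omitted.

Admissible pairs with m₁+m₂ = M = 2: (3/2,1/2), (5/2,-1/2)
  (m₁,m₂)=(5/2,-1/2): CG² = 5/6, CG = +√(5/6)   ← matches the target
  (m₁,m₂)=(3/2,1/2): CG² = 1/6, CG = −√(1/6)
Pairs with CG² = 5/6: (5/2,-1/2): +√(5/6)

(5/2,-1/2): +√(5/6)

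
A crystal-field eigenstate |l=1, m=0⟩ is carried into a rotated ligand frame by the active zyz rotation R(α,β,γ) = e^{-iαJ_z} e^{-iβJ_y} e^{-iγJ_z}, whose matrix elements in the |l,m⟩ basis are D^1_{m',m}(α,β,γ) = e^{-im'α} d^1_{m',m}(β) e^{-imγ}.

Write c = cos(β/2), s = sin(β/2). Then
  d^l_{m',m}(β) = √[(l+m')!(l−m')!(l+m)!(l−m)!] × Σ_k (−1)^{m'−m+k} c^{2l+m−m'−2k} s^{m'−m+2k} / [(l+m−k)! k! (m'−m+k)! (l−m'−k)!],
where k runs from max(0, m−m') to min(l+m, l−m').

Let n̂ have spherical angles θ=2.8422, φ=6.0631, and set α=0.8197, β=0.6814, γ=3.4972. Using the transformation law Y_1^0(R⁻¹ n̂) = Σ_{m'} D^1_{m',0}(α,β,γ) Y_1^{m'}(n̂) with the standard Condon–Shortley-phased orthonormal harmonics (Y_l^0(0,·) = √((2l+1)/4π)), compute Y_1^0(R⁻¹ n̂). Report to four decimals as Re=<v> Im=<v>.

Need the full column D^1_{m',0} for m'=−1..1 at α=0.8197, β=0.6814, γ=3.4972.
cos(β/2)=0.942521, sin(β/2)=0.334147
d^1_{-1,0}: single k=1 term ⇒ +0.445393;  D = +0.303954+0.325556i
d^1_{0,0}: k∈[0..1] ⇒ +0.888346 -0.111654 = +0.776692;  D = +0.776692+0.000000i
d^1_{1,0}: single k=0 term ⇒ -0.445393;  D = -0.303954+0.325556i
Y_1^{m'}(θ=2.8422,φ=6.0631) and Σ D·Y over m':
  (+0.3040+0.3256i)·(+0.0994+0.0222i)  (+0.7767+0.0000i)·(-0.4669+0.0000i)  (-0.3040+0.3256i)·(-0.0994+0.0222i)
Y_1^0(R⁻¹ n̂) = -0.316645+0.000000i

Re=-0.3166 Im=0.0000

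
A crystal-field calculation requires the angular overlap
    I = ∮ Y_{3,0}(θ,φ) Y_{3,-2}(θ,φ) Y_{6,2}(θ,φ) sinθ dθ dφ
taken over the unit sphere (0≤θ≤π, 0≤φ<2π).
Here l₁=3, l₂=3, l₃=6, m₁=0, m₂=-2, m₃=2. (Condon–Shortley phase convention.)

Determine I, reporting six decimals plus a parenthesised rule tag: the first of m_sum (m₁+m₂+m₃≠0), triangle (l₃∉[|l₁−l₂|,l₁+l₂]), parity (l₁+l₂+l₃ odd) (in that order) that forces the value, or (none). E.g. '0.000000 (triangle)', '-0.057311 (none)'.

0.177420 (none)

Checks pass: Σm=0; 12 even; l₃=6∈[0,6].
(2·3+1)(2·3+1)(2·6+1) = 637
Δ: 0! 6! 6! / 13! → 1/12012
sum: t=0:+1/1296 = 1/1296
3j²(3 3 6; 0 0 0) = Δ·Π!·Σ² = 100/3003  (sign +1)
sum: t=0:+1/4320 = 1/4320
3j²(3 3 6; 0 -2 2) = Δ·Π!·Σ² = 8/429  (sign +1)
combine: 4πI² = 637·100/3003·8/429 = 5600/14157
take √, sign +1: I = 0.17742036
No selection rule forces the value: the integral is nonzero (none).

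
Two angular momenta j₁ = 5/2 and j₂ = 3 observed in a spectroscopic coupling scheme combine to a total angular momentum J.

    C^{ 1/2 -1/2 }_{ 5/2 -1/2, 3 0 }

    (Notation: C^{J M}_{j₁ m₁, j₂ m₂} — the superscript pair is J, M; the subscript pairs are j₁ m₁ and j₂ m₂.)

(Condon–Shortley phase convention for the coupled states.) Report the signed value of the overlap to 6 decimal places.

√[2·5!0!1!/7! · 2!3!3!3!0!1!] = √(144/7)
  +(−1)^3/∏(3,2,0,0,0,1)! = -1/12  (running -1/12)
⟨..|..⟩ = √(144/7)·(-1/12) = -0.377964

−√(1/7) = -0.377964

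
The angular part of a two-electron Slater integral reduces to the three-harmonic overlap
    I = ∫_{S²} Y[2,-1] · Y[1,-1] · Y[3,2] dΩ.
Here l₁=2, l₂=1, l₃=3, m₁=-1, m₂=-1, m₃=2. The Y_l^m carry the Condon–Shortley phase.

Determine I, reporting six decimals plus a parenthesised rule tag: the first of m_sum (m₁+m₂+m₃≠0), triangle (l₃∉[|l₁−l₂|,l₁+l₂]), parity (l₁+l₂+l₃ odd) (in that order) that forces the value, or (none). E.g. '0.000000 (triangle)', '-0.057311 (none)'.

Checks pass: Σm=0; 6 even; l₃=3∈[1,3].
(2·2+1)(2·1+1)(2·3+1) = 105
Δ: 0! 4! 2! / 7! → 1/105
sum: t=0:+1/4 = 1/4
3j²(2 1 3; 0 0 0) = Δ·Π!·Σ² = 3/35  (sign -1)
sum: t=0:+1/12 = 1/12
3j²(2 1 3; -1 -1 2) = Δ·Π!·Σ² = 2/21  (sign -1)
combine: 4πI² = 105·3/35·2/21 = 6/7
take √, sign +1: I = 0.26116903
No selection rule forces the value: the integral is nonzero (none).

0.261169 (none)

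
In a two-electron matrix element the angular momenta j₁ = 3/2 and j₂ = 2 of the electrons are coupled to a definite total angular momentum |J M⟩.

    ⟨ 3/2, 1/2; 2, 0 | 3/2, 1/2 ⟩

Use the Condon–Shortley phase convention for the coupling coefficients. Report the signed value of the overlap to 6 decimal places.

−√(1/5) = -0.447214

√[4·2!1!2!/6! · 2!1!2!2!2!1!] = √(16/45)
  +(−1)^0/∏(0,2,1,2,0,0)! = 1/4  (running 1/4)
  +(−1)^1/∏(1,1,0,1,1,1)! = -1  (running -3/4)
⟨..|..⟩ = √(16/45)·(-3/4) = -0.447214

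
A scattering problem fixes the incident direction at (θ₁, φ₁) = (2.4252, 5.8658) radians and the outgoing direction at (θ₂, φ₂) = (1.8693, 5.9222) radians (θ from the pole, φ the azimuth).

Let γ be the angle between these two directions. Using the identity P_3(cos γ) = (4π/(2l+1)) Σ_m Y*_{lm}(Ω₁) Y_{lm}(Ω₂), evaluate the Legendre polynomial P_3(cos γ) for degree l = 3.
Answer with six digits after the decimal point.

Expand P_3 via completeness: Σ_{m} conj(Y_{3,m}) at Ω₁ times Y_{3,m} at Ω₂ —
  [-3]  conj(Y_{3,-3})(Ω₁) = (0.037011, -0.112196) ; Y_{3,-3}(Ω₂) = (0.170747, 0.321789) ; Δ = (0.042423, -0.007247)
  [-2]  conj(Y_{3,-2})(Ω₁) = (-0.223131, 0.246328) ; Y_{3,-2}(Ω₂) = (-0.206060, -0.181448) ; Δ = (0.090674, -0.010272)
  [-1]  conj(Y_{3,-1})(Ω₁) = (0.357729, -0.158631) ; Y_{3,-1}(Ω₂) = (-0.164012, -0.061919) ; Δ = (-0.068494, 0.003867)
  [+0]  conj(Y_{3,0})(Ω₁) = (0.043924, -0.000000) ; Y_{3,0}(Ω₂) = (0.281783, 0.000000) ; Δ = (0.012377, 0.000000)
  [+1]  conj(Y_{3,1})(Ω₁) = (-0.357729, -0.158631) ; Y_{3,1}(Ω₂) = (0.164012, -0.061919) ; Δ = (-0.068494, -0.003867)
  [+2]  conj(Y_{3,2})(Ω₁) = (-0.223131, -0.246328) ; Y_{3,2}(Ω₂) = (-0.206060, 0.181448) ; Δ = (0.090674, 0.010272)
  [+3]  conj(Y_{3,3})(Ω₁) = (-0.037011, -0.112196) ; Y_{3,3}(Ω₂) = (-0.170747, 0.321789) ; Δ = (0.042423, 0.007247)
Σ over m = (0.141582, 0.000000); ×(4π/7) → (0.254168, 0.000000). Real part: 0.254168

0.254168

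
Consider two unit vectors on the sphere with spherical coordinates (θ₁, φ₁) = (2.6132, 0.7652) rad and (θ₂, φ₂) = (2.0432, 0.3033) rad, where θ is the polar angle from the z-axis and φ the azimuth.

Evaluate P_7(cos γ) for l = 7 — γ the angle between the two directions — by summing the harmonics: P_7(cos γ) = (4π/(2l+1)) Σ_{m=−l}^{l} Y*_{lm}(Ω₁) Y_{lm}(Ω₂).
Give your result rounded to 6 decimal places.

Addition theorem: P_7(cos γ) = (4π/15) Σ_m Y*_{lm}(Ω₁) Y_{lm}(Ω₂), m = −7…7:
  [-7]  conj(Y_{7,-7})(Ω₁) = 0.00249 - 0.00331j ; Y_{7,-7}(Ω₂) = -0.11648 - 0.18900j ; Δ = -0.00092 - 0.00008j
  [-6]  conj(Y_{7,-6})(Ω₁) = 0.00321 + 0.02633j ; Y_{7,-6}(Ω₂) = 0.10460 + 0.41138j ; Δ = -0.01050 + 0.00407j
  [-5]  conj(Y_{7,-5})(Ω₁) = -0.08051 - 0.06570j ; Y_{7,-5}(Ω₂) = 0.01886 - 0.34703j ; Δ = -0.02432 + 0.02670j
  [-4]  conj(Y_{7,-4})(Ω₁) = 0.27324 - 0.02212j ; Y_{7,-4}(Ω₂) = 0.02266 - 0.06065j ; Δ = 0.00485 - 0.01707j
  [-3]  conj(Y_{7,-3})(Ω₁) = -0.31318 + 0.35363j ; Y_{7,-3}(Ω₂) = -0.21745 + 0.27967j ; Δ = -0.03080 - 0.16448j
  [-2]  conj(Y_{7,-2})(Ω₁) = -0.01734 - 0.42910j ; Y_{7,-2}(Ω₂) = 0.07630 - 0.05295j ; Δ = -0.02404 - 0.03182j
  [-1]  conj(Y_{7,-1})(Ω₁) = -0.03901 - 0.03747j ; Y_{7,-1}(Ω₂) = 0.30068 - 0.09410j ; Δ = -0.01526 - 0.00759j
  [+0]  conj(Y_{7,0})(Ω₁) = 0.44648 + 0.00000j ; Y_{7,0}(Ω₂) = -0.13423 + 0.00000j ; Δ = -0.05993 + 0.00000j
  [+1]  conj(Y_{7,1})(Ω₁) = 0.03901 - 0.03747j ; Y_{7,1}(Ω₂) = -0.30068 - 0.09410j ; Δ = -0.01526 + 0.00759j
  [+2]  conj(Y_{7,2})(Ω₁) = -0.01734 + 0.42910j ; Y_{7,2}(Ω₂) = 0.07630 + 0.05295j ; Δ = -0.02404 + 0.03182j
  [+3]  conj(Y_{7,3})(Ω₁) = 0.31318 + 0.35363j ; Y_{7,3}(Ω₂) = 0.21745 + 0.27967j ; Δ = -0.03080 + 0.16448j
  [+4]  conj(Y_{7,4})(Ω₁) = 0.27324 + 0.02212j ; Y_{7,4}(Ω₂) = 0.02266 + 0.06065j ; Δ = 0.00485 + 0.01707j
  [+5]  conj(Y_{7,5})(Ω₁) = 0.08051 - 0.06570j ; Y_{7,5}(Ω₂) = -0.01886 - 0.34703j ; Δ = -0.02432 - 0.02670j
  [+6]  conj(Y_{7,6})(Ω₁) = 0.00321 - 0.02633j ; Y_{7,6}(Ω₂) = 0.10460 - 0.41138j ; Δ = -0.01050 - 0.00407j
  [+7]  conj(Y_{7,7})(Ω₁) = -0.00249 - 0.00331j ; Y_{7,7}(Ω₂) = 0.11648 - 0.18900j ; Δ = -0.00092 + 0.00008j
Σ over m = -0.26188 - 0.00000j; ×(4π/15) → -0.21939 - 0.00000j. Real part: -0.219393

-0.219393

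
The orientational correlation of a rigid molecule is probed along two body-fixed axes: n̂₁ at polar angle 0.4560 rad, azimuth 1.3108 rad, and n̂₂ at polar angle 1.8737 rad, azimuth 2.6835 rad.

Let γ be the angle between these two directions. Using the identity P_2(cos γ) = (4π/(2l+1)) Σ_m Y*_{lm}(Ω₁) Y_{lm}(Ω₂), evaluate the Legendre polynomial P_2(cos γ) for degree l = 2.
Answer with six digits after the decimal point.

-0.448610

Term-by-term m-sum for l=2 (normalisation 4π/5 = 2.513274):
  m=-2: (-0.065004+0.037218i) × (+0.214257+0.279160i) = -0.024318-0.010172i  (running Σ = -0.024318-0.010172i)
  m=-1: (+0.078521+0.295173i) × (+0.197277+0.097272i) = -0.013222+0.065869i  (running Σ = -0.037539+0.055696i)
  m=0: (+0.447304-0.000000i) × (-0.231202+0.000000i) = -0.103418+0.000000i  (running Σ = -0.140957+0.055696i)
  m=1: (-0.078521+0.295173i) × (-0.197277+0.097272i) = -0.013222-0.065869i  (running Σ = -0.154179-0.010172i)
  m=2: (-0.065004-0.037218i) × (+0.214257-0.279160i) = -0.024318+0.010172i  (running Σ = -0.178496-0.000000i)
Accumulated sum -0.178496-0.000000i; after 4π/(2l+1) scaling, -0.448610-0.000000i ⇒ P_2 = -0.448610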